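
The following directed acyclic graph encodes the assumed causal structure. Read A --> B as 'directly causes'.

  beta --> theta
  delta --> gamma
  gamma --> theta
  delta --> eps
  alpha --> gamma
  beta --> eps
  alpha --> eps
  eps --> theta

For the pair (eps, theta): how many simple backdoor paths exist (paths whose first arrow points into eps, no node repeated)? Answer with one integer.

A backdoor path from eps to theta is any simple undirected path whose first edge points into eps (i.e. leaves eps via a parent).
Parents of eps: {alpha, beta, delta}.
Enumerating:
  P1: eps <- delta -> gamma -> theta
  P2: eps <- alpha -> gamma -> theta
  P3: eps <- beta -> theta
That exhausts the simple backdoor paths. Count: 3.

3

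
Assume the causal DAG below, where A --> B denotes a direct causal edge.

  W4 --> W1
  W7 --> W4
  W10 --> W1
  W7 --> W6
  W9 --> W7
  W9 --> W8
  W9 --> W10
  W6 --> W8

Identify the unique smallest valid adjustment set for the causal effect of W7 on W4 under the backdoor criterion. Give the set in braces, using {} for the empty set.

{}

Variables eligible for adjustment (non-descendants of W7, excluding W7 and W4): {W10, W9}.
Backdoor paths from W7 to W4:
  P1: W7 <- W9 -> W10 -> W1 <- W4
Each backdoor path contains an unconditioned collider, so every path is already blocked with the empty conditioning set:
  P1: blocked at collider W1 (neither it nor any descendant is in the conditioning set).
The empty set is therefore the unique smallest valid set.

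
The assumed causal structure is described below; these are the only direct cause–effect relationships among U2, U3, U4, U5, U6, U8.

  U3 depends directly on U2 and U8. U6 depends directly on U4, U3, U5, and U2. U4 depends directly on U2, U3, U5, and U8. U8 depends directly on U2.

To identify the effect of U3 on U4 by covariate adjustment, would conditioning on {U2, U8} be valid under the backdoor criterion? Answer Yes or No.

Backdoor paths from U3 to U4 (paths whose first edge points into U3):
  P1: U3 <- U2 -> U8 -> U4
  P2: U3 <- U2 -> U4
  P3: U3 <- U2 -> U6 <- U5 -> U4
  P4: U3 <- U2 -> U6 <- U4
  P5: U3 <- U8 <- U2 -> U4
  P6: U3 <- U8 <- U2 -> U6 <- U5 -> U4
  P7: U3 <- U8 <- U2 -> U6 <- U4
  P8: U3 <- U8 -> U4
Condition 1 (no descendant of U3 in the set): holds — descendants of U3 are {U4, U6}; none are in {U2, U8}.
Condition 2 (every backdoor path blocked by {U2, U8}):
  P1: blocked at fork node U2 ∈ conditioning set.
  P2: blocked at fork node U2 ∈ conditioning set.
  P3: blocked at fork node U2 ∈ conditioning set.
  P4: blocked at fork node U2 ∈ conditioning set.
  P5: blocked at chain node U8 ∈ conditioning set.
  P6: blocked at chain node U8 ∈ conditioning set.
  P7: blocked at chain node U8 ∈ conditioning set.
  P8: blocked at fork node U8 ∈ conditioning set.
{U2, U8} satisfies the backdoor criterion.

Yes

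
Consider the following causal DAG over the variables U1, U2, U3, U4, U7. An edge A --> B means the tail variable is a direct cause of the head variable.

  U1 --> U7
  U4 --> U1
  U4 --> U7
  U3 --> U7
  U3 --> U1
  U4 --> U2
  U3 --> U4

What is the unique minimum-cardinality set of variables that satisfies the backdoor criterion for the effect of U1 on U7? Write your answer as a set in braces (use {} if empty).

Variables eligible for adjustment (non-descendants of U1, excluding U1 and U7): {U2, U3, U4}.
Backdoor paths from U1 to U7:
  P1: U1 <- U3 -> U4 -> U7
  P2: U1 <- U3 -> U7
  P3: U1 <- U4 <- U3 -> U7
  P4: U1 <- U4 -> U7
The empty set is not sufficient: P1 (U1 <- U3 -> U4 -> U7) has no collider blocking it and no conditioned non-collider, so it is open.
Try {U3, U4}:
  P1: blocked at fork node U3 ∈ conditioning set.
  P2: blocked at fork node U3 ∈ conditioning set.
  P3: blocked at chain node U4 ∈ conditioning set.
  P4: blocked at fork node U4 ∈ conditioning set.
{U3, U4} contains no descendant of U1 and blocks every backdoor path.
Every element of {U3, U4} is needed (dropping U3 leaves P2 open; dropping U4 leaves P4 open), so no proper subset is valid.
Among all size-2 subsets of the eligible variables, only {U3, U4} blocks every backdoor path, so it is the unique smallest valid adjustment set.

{U3, U4}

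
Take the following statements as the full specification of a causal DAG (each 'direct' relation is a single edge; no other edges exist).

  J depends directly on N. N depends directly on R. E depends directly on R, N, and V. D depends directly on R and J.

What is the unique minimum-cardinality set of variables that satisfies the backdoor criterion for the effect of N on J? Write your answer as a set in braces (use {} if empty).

{}

Variables eligible for adjustment (non-descendants of N, excluding N and J): {R, V}.
Backdoor paths from N to J:
  P1: N <- R -> D <- J
Each backdoor path contains an unconditioned collider, so every path is already blocked with the empty conditioning set:
  P1: blocked at collider D (neither it nor any descendant is in the conditioning set).
The empty set is therefore the unique smallest valid set.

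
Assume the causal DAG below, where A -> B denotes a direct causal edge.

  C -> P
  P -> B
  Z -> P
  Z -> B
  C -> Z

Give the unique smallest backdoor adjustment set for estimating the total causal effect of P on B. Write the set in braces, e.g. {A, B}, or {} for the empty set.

Variables eligible for adjustment (non-descendants of P, excluding P and B): {C, Z}.
Backdoor paths from P to B:
  P1: P <- C -> Z -> B
  P2: P <- Z -> B
The empty set is not sufficient: P1 (P <- C -> Z -> B) has no collider blocking it and no conditioned non-collider, so it is open.
Try {Z}:
  P1: blocked at chain node Z ∈ conditioning set.
  P2: blocked at fork node Z ∈ conditioning set.
{Z} contains no descendant of P and blocks every backdoor path.
No other singleton works — e.g. {C} leaves P2 open — so {Z} is the unique smallest valid adjustment set.

{Z}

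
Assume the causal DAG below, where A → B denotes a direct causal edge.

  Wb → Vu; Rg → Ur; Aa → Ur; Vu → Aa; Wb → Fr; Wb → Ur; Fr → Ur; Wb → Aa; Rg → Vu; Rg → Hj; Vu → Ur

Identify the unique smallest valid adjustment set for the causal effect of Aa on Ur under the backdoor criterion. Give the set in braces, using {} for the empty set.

{Vu, Wb}

Variables eligible for adjustment (non-descendants of Aa, excluding Aa and Ur): {Fr, Hj, Rg, Vu, Wb}.
Backdoor paths from Aa to Ur:
  P1: Aa <- Wb -> Vu <- Rg -> Ur
  P2: Aa <- Wb -> Vu -> Ur
  P3: Aa <- Wb -> Fr -> Ur
  P4: Aa <- Wb -> Ur
  P5: Aa <- Vu <- Wb -> Fr -> Ur
  P6: Aa <- Vu <- Wb -> Ur
  P7: Aa <- Vu <- Rg -> Ur
  P8: Aa <- Vu -> Ur
The empty set is not sufficient: P2 (Aa <- Wb -> Vu -> Ur) has no collider blocking it and no conditioned non-collider, so it is open.
Try {Vu, Wb}:
  P1: blocked at fork node Wb ∈ conditioning set.
  P2: blocked at fork node Wb ∈ conditioning set.
  P3: blocked at fork node Wb ∈ conditioning set.
  P4: blocked at fork node Wb ∈ conditioning set.
  P5: blocked at chain node Vu ∈ conditioning set.
  P6: blocked at chain node Vu ∈ conditioning set.
  P7: blocked at chain node Vu ∈ conditioning set.
  P8: blocked at fork node Vu ∈ conditioning set.
{Vu, Wb} contains no descendant of Aa and blocks every backdoor path.
Every element of {Vu, Wb} is needed (dropping Vu leaves P7 open; dropping Wb leaves P1 open), so no proper subset is valid.
Among all size-2 subsets of the eligible variables, only {Vu, Wb} blocks every backdoor path, so it is the unique smallest valid adjustment set.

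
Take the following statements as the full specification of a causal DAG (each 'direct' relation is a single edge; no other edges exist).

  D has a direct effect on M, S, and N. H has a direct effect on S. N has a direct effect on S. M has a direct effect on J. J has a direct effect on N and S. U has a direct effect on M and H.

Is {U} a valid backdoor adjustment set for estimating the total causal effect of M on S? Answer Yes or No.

Backdoor paths from M to S (paths whose first edge points into M):
  P1: M <- D -> N <- J -> S
  P2: M <- D -> N -> S
  P3: M <- D -> S
  P4: M <- U -> H -> S
Condition 1 (no descendant of M in the set): holds — descendants of M are {J, N, S}; none are in {U}.
Condition 2 (every backdoor path blocked by {U}):
  P1: blocked at collider N (neither it nor any descendant is in the conditioning set).
  P2: open — no interior node is in the conditioning set.
  P3: open — no interior node is in the conditioning set.
  P4: blocked at fork node U ∈ conditioning set.
{U} does not satisfy the backdoor criterion.

No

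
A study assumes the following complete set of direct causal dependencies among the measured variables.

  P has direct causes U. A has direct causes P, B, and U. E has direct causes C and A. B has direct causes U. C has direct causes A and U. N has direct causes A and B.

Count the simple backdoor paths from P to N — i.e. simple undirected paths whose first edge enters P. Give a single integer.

8

A backdoor path from P to N is any simple undirected path whose first edge points into P (i.e. leaves P via a parent).
Parents of P: {U}.
Enumerating:
  P1: P <- U -> B -> A -> N
  P2: P <- U -> B -> N
  P3: P <- U -> A <- B -> N
  P4: P <- U -> A -> N
  P5: P <- U -> C <- A <- B -> N
  P6: P <- U -> C <- A -> N
  P7: P <- U -> C -> E <- A <- B -> N
  P8: P <- U -> C -> E <- A -> N
That exhausts the simple backdoor paths. Count: 8.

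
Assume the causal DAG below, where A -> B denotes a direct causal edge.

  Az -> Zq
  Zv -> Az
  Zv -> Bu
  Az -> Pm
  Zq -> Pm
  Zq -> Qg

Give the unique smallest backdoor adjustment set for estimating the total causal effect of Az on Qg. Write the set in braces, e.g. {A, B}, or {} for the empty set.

{}

Variables eligible for adjustment (non-descendants of Az, excluding Az and Qg): {Bu, Zv}.
Backdoor paths from Az to Qg:
  (none)
With no backdoor paths the empty set already satisfies the criterion, and it is trivially minimal.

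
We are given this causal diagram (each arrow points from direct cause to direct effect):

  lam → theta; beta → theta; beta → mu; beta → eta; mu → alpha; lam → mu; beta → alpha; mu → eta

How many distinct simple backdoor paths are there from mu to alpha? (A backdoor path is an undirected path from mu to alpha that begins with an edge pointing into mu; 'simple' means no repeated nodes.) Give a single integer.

2

A backdoor path from mu to alpha is any simple undirected path whose first edge points into mu (i.e. leaves mu via a parent).
Parents of mu: {beta, lam}.
Enumerating:
  P1: mu <- beta -> alpha
  P2: mu <- lam -> theta <- beta -> alpha
That exhausts the simple backdoor paths. Count: 2.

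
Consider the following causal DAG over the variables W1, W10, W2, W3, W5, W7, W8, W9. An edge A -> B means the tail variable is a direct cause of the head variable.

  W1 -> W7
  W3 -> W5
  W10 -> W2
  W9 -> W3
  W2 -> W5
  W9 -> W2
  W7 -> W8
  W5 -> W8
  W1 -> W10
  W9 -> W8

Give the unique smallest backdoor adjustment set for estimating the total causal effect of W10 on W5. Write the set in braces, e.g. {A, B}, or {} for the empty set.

{}

Variables eligible for adjustment (non-descendants of W10, excluding W10 and W5): {W1, W3, W7, W9}.
Backdoor paths from W10 to W5:
  P1: W10 <- W1 -> W7 -> W8 <- W9 -> W2 -> W5
  P2: W10 <- W1 -> W7 -> W8 <- W9 -> W3 -> W5
  P3: W10 <- W1 -> W7 -> W8 <- W5
Each backdoor path contains an unconditioned collider, so every path is already blocked with the empty conditioning set:
  P1: blocked at collider W8 (neither it nor any descendant is in the conditioning set).
  P2: blocked at collider W8 (neither it nor any descendant is in the conditioning set).
  P3: blocked at collider W8 (neither it nor any descendant is in the conditioning set).
The empty set is therefore the unique smallest valid set.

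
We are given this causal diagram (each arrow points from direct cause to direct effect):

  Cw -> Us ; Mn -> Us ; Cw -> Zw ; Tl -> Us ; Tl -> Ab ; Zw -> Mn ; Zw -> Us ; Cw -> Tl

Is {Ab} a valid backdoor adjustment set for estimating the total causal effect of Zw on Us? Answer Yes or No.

Backdoor paths from Zw to Us (paths whose first edge points into Zw):
  P1: Zw <- Cw -> Tl -> Us
  P2: Zw <- Cw -> Us
Condition 1 (no descendant of Zw in the set): holds — descendants of Zw are {Mn, Us}; none are in {Ab}.
Condition 2 (every backdoor path blocked by {Ab}):
  P1: open — no interior node is in the conditioning set.
  P2: open — no interior node is in the conditioning set.
{Ab} does not satisfy the backdoor criterion.

No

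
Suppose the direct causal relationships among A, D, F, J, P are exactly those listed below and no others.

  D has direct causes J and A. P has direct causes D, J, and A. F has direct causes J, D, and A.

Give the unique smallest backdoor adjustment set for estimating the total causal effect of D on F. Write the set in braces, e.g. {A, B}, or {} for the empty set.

{A, J}

Variables eligible for adjustment (non-descendants of D, excluding D and F): {A, J}.
Backdoor paths from D to F:
  P1: D <- A -> P <- J -> F
  P2: D <- A -> F
  P3: D <- J -> P <- A -> F
  P4: D <- J -> F
The empty set is not sufficient: P2 (D <- A -> F) has no collider blocking it and no conditioned non-collider, so it is open.
Try {A, J}:
  P1: blocked at fork node A ∈ conditioning set.
  P2: blocked at fork node A ∈ conditioning set.
  P3: blocked at fork node J ∈ conditioning set.
  P4: blocked at fork node J ∈ conditioning set.
{A, J} contains no descendant of D and blocks every backdoor path.
Every element of {A, J} is needed (dropping A leaves P2 open; dropping J leaves P4 open), so no proper subset is valid.
Among all size-2 subsets of the eligible variables, only {A, J} blocks every backdoor path, so it is the unique smallest valid adjustment set.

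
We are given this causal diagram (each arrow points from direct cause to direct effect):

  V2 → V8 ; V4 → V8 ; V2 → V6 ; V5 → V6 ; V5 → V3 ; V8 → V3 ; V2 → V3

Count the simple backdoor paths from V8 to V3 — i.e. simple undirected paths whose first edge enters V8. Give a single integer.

A backdoor path from V8 to V3 is any simple undirected path whose first edge points into V8 (i.e. leaves V8 via a parent).
Parents of V8: {V2, V4}.
Enumerating:
  P1: V8 <- V2 -> V3
  P2: V8 <- V2 -> V6 <- V5 -> V3
That exhausts the simple backdoor paths. Count: 2.

2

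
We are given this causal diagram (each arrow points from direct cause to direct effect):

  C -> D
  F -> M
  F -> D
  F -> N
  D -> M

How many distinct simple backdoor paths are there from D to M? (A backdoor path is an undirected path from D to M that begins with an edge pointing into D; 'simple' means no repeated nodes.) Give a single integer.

A backdoor path from D to M is any simple undirected path whose first edge points into D (i.e. leaves D via a parent).
Parents of D: {C, F}.
Enumerating:
  P1: D <- F -> M
That exhausts the simple backdoor paths. Count: 1.

1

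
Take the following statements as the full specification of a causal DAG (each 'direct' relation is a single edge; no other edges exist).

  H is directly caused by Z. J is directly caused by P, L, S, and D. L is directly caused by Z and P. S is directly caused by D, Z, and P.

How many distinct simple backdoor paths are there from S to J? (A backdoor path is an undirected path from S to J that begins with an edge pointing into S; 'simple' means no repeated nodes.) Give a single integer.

5

A backdoor path from S to J is any simple undirected path whose first edge points into S (i.e. leaves S via a parent).
Parents of S: {D, P, Z}.
Enumerating:
  P1: S <- D -> J
  P2: S <- Z -> L <- P -> J
  P3: S <- Z -> L -> J
  P4: S <- P -> L -> J
  P5: S <- P -> J
That exhausts the simple backdoor paths. Count: 5.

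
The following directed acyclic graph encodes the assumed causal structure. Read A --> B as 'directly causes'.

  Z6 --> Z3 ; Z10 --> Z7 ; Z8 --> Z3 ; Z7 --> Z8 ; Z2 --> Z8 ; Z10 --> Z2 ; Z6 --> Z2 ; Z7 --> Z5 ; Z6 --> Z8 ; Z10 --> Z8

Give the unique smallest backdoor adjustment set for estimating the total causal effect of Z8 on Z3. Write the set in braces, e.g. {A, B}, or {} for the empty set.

{Z6}

Variables eligible for adjustment (non-descendants of Z8, excluding Z8 and Z3): {Z10, Z2, Z5, Z6, Z7}.
Backdoor paths from Z8 to Z3:
  P1: Z8 <- Z6 -> Z3
  P2: Z8 <- Z10 -> Z2 <- Z6 -> Z3
  P3: Z8 <- Z7 <- Z10 -> Z2 <- Z6 -> Z3
  P4: Z8 <- Z2 <- Z6 -> Z3
The empty set is not sufficient: P1 (Z8 <- Z6 -> Z3) has no collider blocking it and no conditioned non-collider, so it is open.
Try {Z6}:
  P1: blocked at fork node Z6 ∈ conditioning set.
  P2: blocked at collider Z2 (neither it nor any descendant is in the conditioning set).
  P3: blocked at collider Z2 (neither it nor any descendant is in the conditioning set).
  P4: blocked at fork node Z6 ∈ conditioning set.
{Z6} contains no descendant of Z8 and blocks every backdoor path.
No other singleton works — e.g. {Z10} leaves P1 open — so {Z6} is the unique smallest valid adjustment set.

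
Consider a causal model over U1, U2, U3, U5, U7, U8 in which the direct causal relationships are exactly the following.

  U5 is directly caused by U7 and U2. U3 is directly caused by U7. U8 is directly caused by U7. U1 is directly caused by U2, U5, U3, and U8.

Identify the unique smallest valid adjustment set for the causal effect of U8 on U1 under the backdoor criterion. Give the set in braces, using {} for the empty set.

{U7}

Variables eligible for adjustment (non-descendants of U8, excluding U8 and U1): {U2, U3, U5, U7}.
Backdoor paths from U8 to U1:
  P1: U8 <- U7 -> U3 -> U1
  P2: U8 <- U7 -> U5 <- U2 -> U1
  P3: U8 <- U7 -> U5 -> U1
The empty set is not sufficient: P1 (U8 <- U7 -> U3 -> U1) has no collider blocking it and no conditioned non-collider, so it is open.
Try {U7}:
  P1: blocked at fork node U7 ∈ conditioning set.
  P2: blocked at fork node U7 ∈ conditioning set.
  P3: blocked at fork node U7 ∈ conditioning set.
{U7} contains no descendant of U8 and blocks every backdoor path.
No other singleton works — e.g. {U2} leaves P1 open — so {U7} is the unique smallest valid adjustment set.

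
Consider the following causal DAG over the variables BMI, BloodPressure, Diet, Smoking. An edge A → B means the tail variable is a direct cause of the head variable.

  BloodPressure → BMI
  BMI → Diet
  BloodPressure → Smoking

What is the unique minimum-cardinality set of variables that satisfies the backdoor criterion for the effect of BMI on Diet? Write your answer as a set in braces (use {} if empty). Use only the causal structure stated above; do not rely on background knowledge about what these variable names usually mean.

Variables eligible for adjustment (non-descendants of BMI, excluding BMI and Diet): {BloodPressure, Smoking}.
Backdoor paths from BMI to Diet:
  (none)
With no backdoor paths the empty set already satisfies the criterion, and it is trivially minimal.

{}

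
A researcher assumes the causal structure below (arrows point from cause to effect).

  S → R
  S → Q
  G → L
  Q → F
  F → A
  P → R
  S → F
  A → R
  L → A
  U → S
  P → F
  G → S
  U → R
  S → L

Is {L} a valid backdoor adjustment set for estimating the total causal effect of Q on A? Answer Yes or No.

Backdoor paths from Q to A (paths whose first edge points into Q):
  P1: Q <- S <- G -> L -> A
  P2: Q <- S <- U -> R <- P -> F -> A
  P3: Q <- S <- U -> R <- A
  P4: Q <- S -> L -> A
  P5: Q <- S -> F <- P -> R <- A
  P6: Q <- S -> F -> A
  P7: Q <- S -> R <- P -> F -> A
  P8: Q <- S -> R <- A
Condition 1 (no descendant of Q in the set): holds — descendants of Q are {A, F, R}; none are in {L}.
Condition 2 (every backdoor path blocked by {L}):
  P1: blocked at chain node L ∈ conditioning set.
  P2: blocked at collider R (neither it nor any descendant is in the conditioning set).
  P3: blocked at collider R (neither it nor any descendant is in the conditioning set).
  P4: blocked at chain node L ∈ conditioning set.
  P5: blocked at collider F (neither it nor any descendant is in the conditioning set).
  P6: open — no interior node is in the conditioning set.
  P7: blocked at collider R (neither it nor any descendant is in the conditioning set).
  P8: blocked at collider R (neither it nor any descendant is in the conditioning set).
{L} does not satisfy the backdoor criterion.

No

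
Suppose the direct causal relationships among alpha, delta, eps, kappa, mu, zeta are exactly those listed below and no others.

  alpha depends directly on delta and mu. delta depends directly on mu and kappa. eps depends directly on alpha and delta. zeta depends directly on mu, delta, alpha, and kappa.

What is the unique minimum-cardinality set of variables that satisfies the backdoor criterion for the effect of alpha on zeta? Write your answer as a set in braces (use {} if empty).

Variables eligible for adjustment (non-descendants of alpha, excluding alpha and zeta): {delta, kappa, mu}.
Backdoor paths from alpha to zeta:
  P1: alpha <- mu -> delta <- kappa -> zeta
  P2: alpha <- mu -> delta -> zeta
  P3: alpha <- mu -> zeta
  P4: alpha <- delta <- kappa -> zeta
  P5: alpha <- delta <- mu -> zeta
  P6: alpha <- delta -> zeta
The empty set is not sufficient: P2 (alpha <- mu -> delta -> zeta) has no collider blocking it and no conditioned non-collider, so it is open.
Try {delta, mu}:
  P1: blocked at fork node mu ∈ conditioning set.
  P2: blocked at fork node mu ∈ conditioning set.
  P3: blocked at fork node mu ∈ conditioning set.
  P4: blocked at chain node delta ∈ conditioning set.
  P5: blocked at chain node delta ∈ conditioning set.
  P6: blocked at fork node delta ∈ conditioning set.
{delta, mu} contains no descendant of alpha and blocks every backdoor path.
Every element of {delta, mu} is needed (dropping delta leaves P4 open; dropping mu leaves P1 open), so no proper subset is valid.
Among all size-2 subsets of the eligible variables, only {delta, mu} blocks every backdoor path, so it is the unique smallest valid adjustment set.

{delta, mu}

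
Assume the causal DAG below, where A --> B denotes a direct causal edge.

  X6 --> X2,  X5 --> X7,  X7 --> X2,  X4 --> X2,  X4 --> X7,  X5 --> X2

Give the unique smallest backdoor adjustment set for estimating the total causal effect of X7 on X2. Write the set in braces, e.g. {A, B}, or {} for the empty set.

{X4, X5}

Variables eligible for adjustment (non-descendants of X7, excluding X7 and X2): {X4, X5, X6}.
Backdoor paths from X7 to X2:
  P1: X7 <- X4 -> X2
  P2: X7 <- X5 -> X2
The empty set is not sufficient: P1 (X7 <- X4 -> X2) has no collider blocking it and no conditioned non-collider, so it is open.
Try {X4, X5}:
  P1: blocked at fork node X4 ∈ conditioning set.
  P2: blocked at fork node X5 ∈ conditioning set.
{X4, X5} contains no descendant of X7 and blocks every backdoor path.
Every element of {X4, X5} is needed (dropping X4 leaves P1 open; dropping X5 leaves P2 open), so no proper subset is valid.
Among all size-2 subsets of the eligible variables, only {X4, X5} blocks every backdoor path, so it is the unique smallest valid adjustment set.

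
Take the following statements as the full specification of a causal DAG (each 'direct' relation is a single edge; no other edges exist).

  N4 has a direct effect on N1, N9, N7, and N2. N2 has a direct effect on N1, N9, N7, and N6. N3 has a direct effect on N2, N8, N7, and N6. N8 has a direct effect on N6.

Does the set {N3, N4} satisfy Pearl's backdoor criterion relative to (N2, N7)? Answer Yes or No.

Backdoor paths from N2 to N7 (paths whose first edge points into N2):
  P1: N2 <- N3 -> N7
  P2: N2 <- N4 -> N7
Condition 1 (no descendant of N2 in the set): holds — descendants of N2 are {N1, N6, N7, N9}; none are in {N3, N4}.
Condition 2 (every backdoor path blocked by {N3, N4}):
  P1: blocked at fork node N3 ∈ conditioning set.
  P2: blocked at fork node N4 ∈ conditioning set.
{N3, N4} satisfies the backdoor criterion.

Yes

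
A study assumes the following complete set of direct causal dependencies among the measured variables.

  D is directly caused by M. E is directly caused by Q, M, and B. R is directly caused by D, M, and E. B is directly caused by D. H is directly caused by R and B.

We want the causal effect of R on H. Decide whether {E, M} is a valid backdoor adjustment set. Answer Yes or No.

Backdoor paths from R to H (paths whose first edge points into R):
  P1: R <- M -> D -> B -> H
  P2: R <- M -> E <- B -> H
  P3: R <- D <- M -> E <- B -> H
  P4: R <- D -> B -> H
  P5: R <- E <- M -> D -> B -> H
  P6: R <- E <- B -> H
Condition 1 (no descendant of R in the set): holds — descendants of R are {H}; none are in {E, M}.
Condition 2 (every backdoor path blocked by {E, M}):
  P1: blocked at fork node M ∈ conditioning set.
  P2: blocked at fork node M ∈ conditioning set.
  P3: blocked at fork node M ∈ conditioning set.
  P4: open — no interior node is in the conditioning set.
  P5: blocked at chain node E ∈ conditioning set.
  P6: blocked at chain node E ∈ conditioning set.
{E, M} does not satisfy the backdoor criterion.

No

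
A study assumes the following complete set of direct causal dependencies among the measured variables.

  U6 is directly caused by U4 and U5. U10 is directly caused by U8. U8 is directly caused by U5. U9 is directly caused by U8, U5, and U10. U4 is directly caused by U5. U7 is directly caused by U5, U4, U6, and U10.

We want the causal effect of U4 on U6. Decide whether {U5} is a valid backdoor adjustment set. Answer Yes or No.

Backdoor paths from U4 to U6 (paths whose first edge points into U4):
  P1: U4 <- U5 -> U8 -> U10 -> U7 <- U6
  P2: U4 <- U5 -> U8 -> U9 <- U10 -> U7 <- U6
  P3: U4 <- U5 -> U6
  P4: U4 <- U5 -> U9 <- U8 -> U10 -> U7 <- U6
  P5: U4 <- U5 -> U9 <- U10 -> U7 <- U6
  P6: U4 <- U5 -> U7 <- U6
Condition 1 (no descendant of U4 in the set): holds — descendants of U4 are {U6, U7}; none are in {U5}.
Condition 2 (every backdoor path blocked by {U5}):
  P1: blocked at fork node U5 ∈ conditioning set.
  P2: blocked at fork node U5 ∈ conditioning set.
  P3: blocked at fork node U5 ∈ conditioning set.
  P4: blocked at fork node U5 ∈ conditioning set.
  P5: blocked at fork node U5 ∈ conditioning set.
  P6: blocked at fork node U5 ∈ conditioning set.
{U5} satisfies the backdoor criterion.

Yes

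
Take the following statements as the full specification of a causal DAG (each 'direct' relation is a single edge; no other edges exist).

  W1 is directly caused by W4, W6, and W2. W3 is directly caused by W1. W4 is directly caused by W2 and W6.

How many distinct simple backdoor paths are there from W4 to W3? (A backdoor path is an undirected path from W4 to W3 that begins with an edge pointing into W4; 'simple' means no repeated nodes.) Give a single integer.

A backdoor path from W4 to W3 is any simple undirected path whose first edge points into W4 (i.e. leaves W4 via a parent).
Parents of W4: {W2, W6}.
Enumerating:
  P1: W4 <- W6 -> W1 -> W3
  P2: W4 <- W2 -> W1 -> W3
That exhausts the simple backdoor paths. Count: 2.

2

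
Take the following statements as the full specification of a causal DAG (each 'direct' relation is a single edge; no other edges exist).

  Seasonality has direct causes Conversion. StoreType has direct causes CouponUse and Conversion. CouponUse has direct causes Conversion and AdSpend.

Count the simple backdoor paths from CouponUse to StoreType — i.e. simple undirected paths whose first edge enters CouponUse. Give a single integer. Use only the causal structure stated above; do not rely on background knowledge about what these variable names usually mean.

A backdoor path from CouponUse to StoreType is any simple undirected path whose first edge points into CouponUse (i.e. leaves CouponUse via a parent).
Parents of CouponUse: {AdSpend, Conversion}.
Enumerating:
  P1: CouponUse <- Conversion -> StoreType
That exhausts the simple backdoor paths. Count: 1.

1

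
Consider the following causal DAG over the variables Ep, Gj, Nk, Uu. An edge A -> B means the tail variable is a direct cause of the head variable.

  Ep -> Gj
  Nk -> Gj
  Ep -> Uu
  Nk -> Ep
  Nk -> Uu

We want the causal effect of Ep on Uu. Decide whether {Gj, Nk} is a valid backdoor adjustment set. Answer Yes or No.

Backdoor paths from Ep to Uu (paths whose first edge points into Ep):
  P1: Ep <- Nk -> Uu
Condition 1 (no descendant of Ep in the set): FAILS — Gj is a descendant of Ep.
Condition 2 (every backdoor path blocked by {Gj, Nk}):
  P1: blocked at fork node Nk ∈ conditioning set.
{Gj, Nk} does not satisfy the backdoor criterion.

No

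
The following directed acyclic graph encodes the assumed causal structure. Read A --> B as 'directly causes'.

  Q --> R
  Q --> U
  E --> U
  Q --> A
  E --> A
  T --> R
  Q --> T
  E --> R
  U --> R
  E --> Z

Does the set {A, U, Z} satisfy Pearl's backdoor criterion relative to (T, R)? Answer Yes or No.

No

Backdoor paths from T to R (paths whose first edge points into T):
  P1: T <- Q -> A <- E -> U -> R
  P2: T <- Q -> A <- E -> R
  P3: T <- Q -> U <- E -> R
  P4: T <- Q -> U -> R
  P5: T <- Q -> R
Condition 1 (no descendant of T in the set): holds — descendants of T are {R}; none are in {A, U, Z}.
Condition 2 (every backdoor path blocked by {A, U, Z}):
  P1: blocked at chain node U ∈ conditioning set.
  P2: open — collider(s) A are conditioned on (or have a conditioned descendant) and no non-collider on the path is in the set.
  P3: open — collider(s) U are conditioned on (or have a conditioned descendant) and no non-collider on the path is in the set.
  P4: blocked at chain node U ∈ conditioning set.
  P5: open — no interior node is in the conditioning set.
{A, U, Z} does not satisfy the backdoor criterion.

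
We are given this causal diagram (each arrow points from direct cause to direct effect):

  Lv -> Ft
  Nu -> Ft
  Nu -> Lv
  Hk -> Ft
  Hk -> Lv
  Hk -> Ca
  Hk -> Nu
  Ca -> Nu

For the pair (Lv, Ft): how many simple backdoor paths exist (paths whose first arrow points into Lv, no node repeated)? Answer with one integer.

A backdoor path from Lv to Ft is any simple undirected path whose first edge points into Lv (i.e. leaves Lv via a parent).
Parents of Lv: {Hk, Nu}.
Enumerating:
  P1: Lv <- Hk -> Ca -> Nu -> Ft
  P2: Lv <- Hk -> Nu -> Ft
  P3: Lv <- Hk -> Ft
  P4: Lv <- Nu <- Hk -> Ft
  P5: Lv <- Nu <- Ca <- Hk -> Ft
  P6: Lv <- Nu -> Ft
That exhausts the simple backdoor paths. Count: 6.

6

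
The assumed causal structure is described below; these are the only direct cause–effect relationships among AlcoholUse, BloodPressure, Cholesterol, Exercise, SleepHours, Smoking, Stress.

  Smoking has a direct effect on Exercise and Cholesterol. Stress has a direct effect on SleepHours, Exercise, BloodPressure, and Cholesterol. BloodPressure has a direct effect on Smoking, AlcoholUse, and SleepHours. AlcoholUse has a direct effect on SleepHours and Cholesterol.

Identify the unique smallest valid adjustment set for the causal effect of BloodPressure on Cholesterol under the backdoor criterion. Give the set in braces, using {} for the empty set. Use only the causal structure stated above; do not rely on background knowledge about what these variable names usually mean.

Variables eligible for adjustment (non-descendants of BloodPressure, excluding BloodPressure and Cholesterol): {Stress}.
Backdoor paths from BloodPressure to Cholesterol:
  P1: BloodPressure <- Stress -> Exercise <- Smoking -> Cholesterol
  P2: BloodPressure <- Stress -> SleepHours <- AlcoholUse -> Cholesterol
  P3: BloodPressure <- Stress -> Cholesterol
The empty set is not sufficient: P3 (BloodPressure <- Stress -> Cholesterol) has no collider blocking it and no conditioned non-collider, so it is open.
Try {Stress}:
  P1: blocked at fork node Stress ∈ conditioning set.
  P2: blocked at fork node Stress ∈ conditioning set.
  P3: blocked at fork node Stress ∈ conditioning set.
{Stress} contains no descendant of BloodPressure and blocks every backdoor path.
{Stress} is the unique smallest valid adjustment set.

{Stress}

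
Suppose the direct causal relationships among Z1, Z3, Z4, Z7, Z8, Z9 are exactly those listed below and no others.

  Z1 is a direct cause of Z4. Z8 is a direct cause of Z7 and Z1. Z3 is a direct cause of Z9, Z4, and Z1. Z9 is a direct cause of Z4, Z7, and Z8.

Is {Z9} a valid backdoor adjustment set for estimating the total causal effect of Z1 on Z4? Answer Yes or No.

No

Backdoor paths from Z1 to Z4 (paths whose first edge points into Z1):
  P1: Z1 <- Z3 -> Z9 -> Z4
  P2: Z1 <- Z3 -> Z4
  P3: Z1 <- Z8 <- Z9 <- Z3 -> Z4
  P4: Z1 <- Z8 <- Z9 -> Z4
  P5: Z1 <- Z8 -> Z7 <- Z9 <- Z3 -> Z4
  P6: Z1 <- Z8 -> Z7 <- Z9 -> Z4
Condition 1 (no descendant of Z1 in the set): holds — descendants of Z1 are {Z4}; none are in {Z9}.
Condition 2 (every backdoor path blocked by {Z9}):
  P1: blocked at chain node Z9 ∈ conditioning set.
  P2: open — no interior node is in the conditioning set.
  P3: blocked at chain node Z9 ∈ conditioning set.
  P4: blocked at fork node Z9 ∈ conditioning set.
  P5: blocked at collider Z7 (neither it nor any descendant is in the conditioning set).
  P6: blocked at collider Z7 (neither it nor any descendant is in the conditioning set).
{Z9} does not satisfy the backdoor criterion.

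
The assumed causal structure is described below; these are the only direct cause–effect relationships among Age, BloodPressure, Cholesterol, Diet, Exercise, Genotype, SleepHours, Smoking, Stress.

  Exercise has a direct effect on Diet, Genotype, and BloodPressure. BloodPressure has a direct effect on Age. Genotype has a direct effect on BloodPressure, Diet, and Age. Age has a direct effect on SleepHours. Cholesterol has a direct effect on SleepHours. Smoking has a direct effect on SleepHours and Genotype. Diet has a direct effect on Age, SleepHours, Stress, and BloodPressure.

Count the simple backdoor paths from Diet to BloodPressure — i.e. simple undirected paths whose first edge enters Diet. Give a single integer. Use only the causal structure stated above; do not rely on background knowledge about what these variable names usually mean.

8

A backdoor path from Diet to BloodPressure is any simple undirected path whose first edge points into Diet (i.e. leaves Diet via a parent).
Parents of Diet: {Exercise, Genotype}.
Enumerating:
  P1: Diet <- Exercise -> Genotype <- Smoking -> SleepHours <- Age <- BloodPressure
  P2: Diet <- Exercise -> Genotype -> BloodPressure
  P3: Diet <- Exercise -> Genotype -> Age <- BloodPressure
  P4: Diet <- Exercise -> BloodPressure
  P5: Diet <- Genotype <- Smoking -> SleepHours <- Age <- BloodPressure
  P6: Diet <- Genotype <- Exercise -> BloodPressure
  P7: Diet <- Genotype -> BloodPressure
  P8: Diet <- Genotype -> Age <- BloodPressure
That exhausts the simple backdoor paths. Count: 8.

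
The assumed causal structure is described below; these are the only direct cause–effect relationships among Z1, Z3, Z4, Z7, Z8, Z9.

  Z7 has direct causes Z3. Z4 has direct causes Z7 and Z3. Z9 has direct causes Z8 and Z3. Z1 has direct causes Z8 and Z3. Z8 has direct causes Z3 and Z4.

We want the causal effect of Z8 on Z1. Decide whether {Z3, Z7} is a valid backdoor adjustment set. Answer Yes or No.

Yes

Backdoor paths from Z8 to Z1 (paths whose first edge points into Z8):
  P1: Z8 <- Z3 -> Z1
  P2: Z8 <- Z4 <- Z3 -> Z1
  P3: Z8 <- Z4 <- Z7 <- Z3 -> Z1
Condition 1 (no descendant of Z8 in the set): holds — descendants of Z8 are {Z1, Z9}; none are in {Z3, Z7}.
Condition 2 (every backdoor path blocked by {Z3, Z7}):
  P1: blocked at fork node Z3 ∈ conditioning set.
  P2: blocked at fork node Z3 ∈ conditioning set.
  P3: blocked at chain node Z7 ∈ conditioning set.
{Z3, Z7} satisfies the backdoor criterion.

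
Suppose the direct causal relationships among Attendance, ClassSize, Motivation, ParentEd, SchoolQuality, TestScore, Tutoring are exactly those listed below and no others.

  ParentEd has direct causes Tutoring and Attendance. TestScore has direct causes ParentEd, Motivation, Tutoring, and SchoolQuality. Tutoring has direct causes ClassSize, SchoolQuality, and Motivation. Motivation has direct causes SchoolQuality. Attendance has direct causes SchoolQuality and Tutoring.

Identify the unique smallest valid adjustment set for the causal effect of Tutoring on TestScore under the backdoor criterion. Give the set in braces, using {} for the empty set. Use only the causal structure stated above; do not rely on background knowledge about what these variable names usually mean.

Variables eligible for adjustment (non-descendants of Tutoring, excluding Tutoring and TestScore): {ClassSize, Motivation, SchoolQuality}.
Backdoor paths from Tutoring to TestScore:
  P1: Tutoring <- SchoolQuality -> Motivation -> TestScore
  P2: Tutoring <- SchoolQuality -> Attendance -> ParentEd -> TestScore
  P3: Tutoring <- SchoolQuality -> TestScore
  P4: Tutoring <- Motivation <- SchoolQuality -> Attendance -> ParentEd -> TestScore
  P5: Tutoring <- Motivation <- SchoolQuality -> TestScore
  P6: Tutoring <- Motivation -> TestScore
The empty set is not sufficient: P1 (Tutoring <- SchoolQuality -> Motivation -> TestScore) has no collider blocking it and no conditioned non-collider, so it is open.
Try {Motivation, SchoolQuality}:
  P1: blocked at fork node SchoolQuality ∈ conditioning set.
  P2: blocked at fork node SchoolQuality ∈ conditioning set.
  P3: blocked at fork node SchoolQuality ∈ conditioning set.
  P4: blocked at chain node Motivation ∈ conditioning set.
  P5: blocked at chain node Motivation ∈ conditioning set.
  P6: blocked at fork node Motivation ∈ conditioning set.
{Motivation, SchoolQuality} contains no descendant of Tutoring and blocks every backdoor path.
Every element of {Motivation, SchoolQuality} is needed (dropping Motivation leaves P6 open; dropping SchoolQuality leaves P2 open), so no proper subset is valid.
Among all size-2 subsets of the eligible variables, only {Motivation, SchoolQuality} blocks every backdoor path, so it is the unique smallest valid adjustment set.

{Motivation, SchoolQuality}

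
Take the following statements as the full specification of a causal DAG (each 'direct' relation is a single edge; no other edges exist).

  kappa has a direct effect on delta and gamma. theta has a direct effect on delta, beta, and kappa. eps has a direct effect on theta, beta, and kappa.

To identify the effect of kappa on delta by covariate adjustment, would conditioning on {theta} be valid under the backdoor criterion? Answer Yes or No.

Yes

Backdoor paths from kappa to delta (paths whose first edge points into kappa):
  P1: kappa <- eps -> theta -> delta
  P2: kappa <- eps -> beta <- theta -> delta
  P3: kappa <- theta -> delta
Condition 1 (no descendant of kappa in the set): holds — descendants of kappa are {delta, gamma}; none are in {theta}.
Condition 2 (every backdoor path blocked by {theta}):
  P1: blocked at chain node theta ∈ conditioning set.
  P2: blocked at collider beta (neither it nor any descendant is in the conditioning set).
  P3: blocked at fork node theta ∈ conditioning set.
{theta} satisfies the backdoor criterion.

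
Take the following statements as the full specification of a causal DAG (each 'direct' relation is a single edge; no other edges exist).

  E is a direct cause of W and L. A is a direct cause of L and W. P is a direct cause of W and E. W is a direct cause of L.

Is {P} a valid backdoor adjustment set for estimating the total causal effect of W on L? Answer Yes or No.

No

Backdoor paths from W to L (paths whose first edge points into W):
  P1: W <- A -> L
  P2: W <- P -> E -> L
  P3: W <- E -> L
Condition 1 (no descendant of W in the set): holds — descendants of W are {L}; none are in {P}.
Condition 2 (every backdoor path blocked by {P}):
  P1: open — no interior node is in the conditioning set.
  P2: blocked at fork node P ∈ conditioning set.
  P3: open — no interior node is in the conditioning set.
{P} does not satisfy the backdoor criterion.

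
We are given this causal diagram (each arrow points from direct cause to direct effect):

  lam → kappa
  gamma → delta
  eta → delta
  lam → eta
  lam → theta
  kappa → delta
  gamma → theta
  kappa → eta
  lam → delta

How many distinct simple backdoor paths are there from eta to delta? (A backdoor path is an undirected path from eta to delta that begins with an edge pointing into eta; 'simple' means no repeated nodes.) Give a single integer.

6

A backdoor path from eta to delta is any simple undirected path whose first edge points into eta (i.e. leaves eta via a parent).
Parents of eta: {kappa, lam}.
Enumerating:
  P1: eta <- lam -> kappa -> delta
  P2: eta <- lam -> delta
  P3: eta <- lam -> theta <- gamma -> delta
  P4: eta <- kappa <- lam -> delta
  P5: eta <- kappa <- lam -> theta <- gamma -> delta
  P6: eta <- kappa -> delta
That exhausts the simple backdoor paths. Count: 6.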